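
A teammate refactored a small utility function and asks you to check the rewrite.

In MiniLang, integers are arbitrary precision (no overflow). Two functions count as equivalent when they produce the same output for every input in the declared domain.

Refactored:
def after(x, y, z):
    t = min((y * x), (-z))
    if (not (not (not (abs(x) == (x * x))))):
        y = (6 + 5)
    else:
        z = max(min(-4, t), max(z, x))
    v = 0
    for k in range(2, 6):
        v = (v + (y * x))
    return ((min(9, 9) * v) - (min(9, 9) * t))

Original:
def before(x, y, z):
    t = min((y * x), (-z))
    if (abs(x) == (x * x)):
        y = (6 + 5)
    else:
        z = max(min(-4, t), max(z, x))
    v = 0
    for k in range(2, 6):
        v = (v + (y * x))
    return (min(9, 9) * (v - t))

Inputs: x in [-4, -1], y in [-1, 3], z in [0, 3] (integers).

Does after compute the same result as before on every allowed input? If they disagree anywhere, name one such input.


Evaluate both at x=-4, y=-1, z=0.
before: t := 0 | (abs(x) == (x * x)): false | z := 0 | v := 0 | iter k=2: | v := 4 | iter k=3: | v := 8 | iter k=4: | v := 12 | iter k=5: | v := 16 | result 144
after: t := 0 | (not (not (not (abs(x) == (x * x))))): true | y := 11 | v := 0 | iter k=2: | v := -44 | iter k=3: | v := -88 | iter k=4: | v := -132 | iter k=5: | v := -176 | result -1584
144 and -1584 differ, so these are not the same function on this domain.
verdict: not equivalent; witness: x=-4, y=-1, z=0


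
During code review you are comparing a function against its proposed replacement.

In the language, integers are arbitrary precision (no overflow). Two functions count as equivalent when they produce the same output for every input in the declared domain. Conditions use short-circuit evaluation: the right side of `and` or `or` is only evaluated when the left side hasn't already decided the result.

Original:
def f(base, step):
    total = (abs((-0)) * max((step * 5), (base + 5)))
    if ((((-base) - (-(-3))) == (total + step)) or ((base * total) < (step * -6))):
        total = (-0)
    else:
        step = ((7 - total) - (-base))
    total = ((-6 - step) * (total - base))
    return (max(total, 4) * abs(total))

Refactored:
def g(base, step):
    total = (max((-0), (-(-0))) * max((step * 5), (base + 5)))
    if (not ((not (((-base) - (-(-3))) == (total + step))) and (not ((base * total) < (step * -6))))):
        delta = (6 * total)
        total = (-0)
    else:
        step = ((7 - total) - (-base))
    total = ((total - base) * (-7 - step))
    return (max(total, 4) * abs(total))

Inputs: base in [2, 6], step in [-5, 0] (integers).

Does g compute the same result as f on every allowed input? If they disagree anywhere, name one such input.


There is a counterexample at base=2, step=-5: 8 on one side, 16 on the other.
f: total = 0; ((((-base) - (-(-3))) == (total + step)) or ((base * total) < (step * -6))) -> true; total = 0; total = 2; return 8
g: total = 0; (not ((not (((-base) - (-(-3))) == (total + step))) and (not ((base * total) < (step * -6))))) -> true; delta = 0; total = 0; total = 4; return 16
verdict: not equivalent; witness: base=2, step=-5


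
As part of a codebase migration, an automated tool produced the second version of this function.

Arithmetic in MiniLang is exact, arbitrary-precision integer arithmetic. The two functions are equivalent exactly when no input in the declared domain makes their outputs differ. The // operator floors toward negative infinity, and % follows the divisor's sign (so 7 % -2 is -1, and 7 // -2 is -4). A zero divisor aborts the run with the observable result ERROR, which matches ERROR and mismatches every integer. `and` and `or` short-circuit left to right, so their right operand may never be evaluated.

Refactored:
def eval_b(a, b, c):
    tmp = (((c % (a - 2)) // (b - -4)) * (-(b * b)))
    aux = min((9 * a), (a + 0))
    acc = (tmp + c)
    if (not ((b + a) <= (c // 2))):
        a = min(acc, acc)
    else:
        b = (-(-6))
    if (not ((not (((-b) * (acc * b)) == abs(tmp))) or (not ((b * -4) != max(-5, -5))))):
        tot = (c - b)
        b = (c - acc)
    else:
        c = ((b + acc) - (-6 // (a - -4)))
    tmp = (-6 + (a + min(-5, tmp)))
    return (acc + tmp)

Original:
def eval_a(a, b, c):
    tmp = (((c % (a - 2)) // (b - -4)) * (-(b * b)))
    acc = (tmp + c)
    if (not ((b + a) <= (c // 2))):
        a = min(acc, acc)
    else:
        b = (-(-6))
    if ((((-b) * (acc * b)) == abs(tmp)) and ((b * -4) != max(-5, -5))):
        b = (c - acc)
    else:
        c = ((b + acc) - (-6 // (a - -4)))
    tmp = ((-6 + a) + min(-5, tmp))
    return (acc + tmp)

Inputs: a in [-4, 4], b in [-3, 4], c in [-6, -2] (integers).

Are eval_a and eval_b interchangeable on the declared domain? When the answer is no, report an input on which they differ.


Side by side, the visible changes include: statement counts differ, boolean connective usage differs, arithmetic usage differs, constant usage differs, local variable names differ, min/max/abs usage differs.
One worked example (a=-1, b=-1, c=-4) — eval_a: tmp=1, then acc=-3, then (not ((b + a) <= (c // 2))) is false, then b=6, then ((((-b) * (acc * b)) == abs(tmp)) and ((b * -4) != max(-5, -5))) is false, then c=5, then tmp=-12, then returns -15; eval_b: tmp=1, then aux=-9, then acc=-3, then (not ((b + a) <= (c // 2))) is false, then b=6, then (not ((not (((-b) * (acc * b)) == abs(tmp))) or (not ((b * -4) != max(-5, -5))))) is false, then c=5, then tmp=-12, then returns -15; agreement on -15.
Every one of the 360 inputs gives matching results.
verdict: equivalent


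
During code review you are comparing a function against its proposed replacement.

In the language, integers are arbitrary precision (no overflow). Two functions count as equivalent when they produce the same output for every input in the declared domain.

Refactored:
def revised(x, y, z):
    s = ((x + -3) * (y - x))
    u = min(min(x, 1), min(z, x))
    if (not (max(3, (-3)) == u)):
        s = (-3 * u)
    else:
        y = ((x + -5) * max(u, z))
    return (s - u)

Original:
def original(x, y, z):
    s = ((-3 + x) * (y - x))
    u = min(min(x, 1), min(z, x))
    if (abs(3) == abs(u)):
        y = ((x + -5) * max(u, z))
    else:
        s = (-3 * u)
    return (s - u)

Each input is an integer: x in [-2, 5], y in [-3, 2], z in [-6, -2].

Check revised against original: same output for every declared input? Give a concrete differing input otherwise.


There is a counterexample at x=-2, y=-3, z=-3: 8 on one side, 12 on the other.
original: s becomes 5; next u becomes -3; next (abs(3) == abs(u)) evaluates to true; next y becomes 21; next final value 8
revised: s becomes 5; next u becomes -3; next (not (max(3, (-3)) == u)) evaluates to true; next s becomes 9; next final value 12
verdict: not equivalent; witness: x=-2, y=-3, z=-3


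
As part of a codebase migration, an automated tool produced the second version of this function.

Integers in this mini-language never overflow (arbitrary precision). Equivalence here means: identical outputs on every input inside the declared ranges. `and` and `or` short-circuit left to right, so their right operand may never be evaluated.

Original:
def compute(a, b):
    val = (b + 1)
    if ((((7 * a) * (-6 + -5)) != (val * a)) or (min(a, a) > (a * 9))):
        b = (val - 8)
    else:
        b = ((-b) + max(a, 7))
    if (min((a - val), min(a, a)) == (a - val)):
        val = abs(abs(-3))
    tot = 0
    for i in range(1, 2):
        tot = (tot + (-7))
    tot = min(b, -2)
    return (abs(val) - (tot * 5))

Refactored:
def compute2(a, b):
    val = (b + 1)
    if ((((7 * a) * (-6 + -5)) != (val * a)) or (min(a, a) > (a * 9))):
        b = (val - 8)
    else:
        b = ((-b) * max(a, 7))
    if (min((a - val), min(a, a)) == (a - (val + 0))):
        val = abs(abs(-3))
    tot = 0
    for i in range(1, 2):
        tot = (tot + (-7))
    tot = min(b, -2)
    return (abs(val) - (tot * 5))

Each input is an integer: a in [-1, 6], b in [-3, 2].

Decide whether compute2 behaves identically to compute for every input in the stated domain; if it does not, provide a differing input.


At a=0, b=1: compute gives 13, compute2 gives 38.
verdict: not equivalent; witness: a=0, b=1


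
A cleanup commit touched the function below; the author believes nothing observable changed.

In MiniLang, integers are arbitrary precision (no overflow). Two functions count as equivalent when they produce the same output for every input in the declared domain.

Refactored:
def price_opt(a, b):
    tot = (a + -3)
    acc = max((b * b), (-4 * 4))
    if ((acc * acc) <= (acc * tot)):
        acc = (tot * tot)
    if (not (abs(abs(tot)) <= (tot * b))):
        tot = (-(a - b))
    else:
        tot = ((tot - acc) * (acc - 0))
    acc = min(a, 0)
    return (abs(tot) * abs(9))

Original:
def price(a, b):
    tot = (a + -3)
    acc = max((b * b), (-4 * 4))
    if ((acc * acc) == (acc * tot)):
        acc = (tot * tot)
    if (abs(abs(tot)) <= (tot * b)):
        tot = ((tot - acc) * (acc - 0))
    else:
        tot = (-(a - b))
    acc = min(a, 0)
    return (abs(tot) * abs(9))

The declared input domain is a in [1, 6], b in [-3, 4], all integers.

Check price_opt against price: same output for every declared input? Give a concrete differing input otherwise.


The rewrite breaks on a=5, b=1, where the results are 9 and 72.
price: tot := 2 | acc := 1 | ((acc * acc) == (acc * tot)): false | (abs(abs(tot)) <= (tot * b)): true | tot := 1 | acc := 0 | result 9
price_opt: tot := 2 | acc := 1 | ((acc * acc) <= (acc * tot)): true | acc := 4 | (not (abs(abs(tot)) <= (tot * b))): false | tot := -8 | acc := 0 | result 72
verdict: not equivalent; witness: a=5, b=1


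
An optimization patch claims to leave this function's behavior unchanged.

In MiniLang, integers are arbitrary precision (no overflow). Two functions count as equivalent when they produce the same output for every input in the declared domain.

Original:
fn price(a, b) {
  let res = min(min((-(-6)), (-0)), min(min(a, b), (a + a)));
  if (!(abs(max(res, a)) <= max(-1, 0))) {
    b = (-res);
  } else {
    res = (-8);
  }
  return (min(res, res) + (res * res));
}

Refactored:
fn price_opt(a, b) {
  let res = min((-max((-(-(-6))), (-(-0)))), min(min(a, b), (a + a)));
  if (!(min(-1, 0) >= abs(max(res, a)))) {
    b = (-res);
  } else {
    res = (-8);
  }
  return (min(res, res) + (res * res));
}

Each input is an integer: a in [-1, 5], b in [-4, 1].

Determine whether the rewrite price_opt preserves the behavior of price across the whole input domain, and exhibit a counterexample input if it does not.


Consider the input a=0, b=-4.
price: res=-4, then (!(abs(max(res, a)) <= max(-1, 0))) is false, then res=-8, then returns 56
price_opt: res=-4, then (!(min(-1, 0) >= abs(max(res, a)))) is true, then b=4, then returns 12
56 against 12: the behavior changed.
verdict: not equivalent; witness: a=0, b=-4


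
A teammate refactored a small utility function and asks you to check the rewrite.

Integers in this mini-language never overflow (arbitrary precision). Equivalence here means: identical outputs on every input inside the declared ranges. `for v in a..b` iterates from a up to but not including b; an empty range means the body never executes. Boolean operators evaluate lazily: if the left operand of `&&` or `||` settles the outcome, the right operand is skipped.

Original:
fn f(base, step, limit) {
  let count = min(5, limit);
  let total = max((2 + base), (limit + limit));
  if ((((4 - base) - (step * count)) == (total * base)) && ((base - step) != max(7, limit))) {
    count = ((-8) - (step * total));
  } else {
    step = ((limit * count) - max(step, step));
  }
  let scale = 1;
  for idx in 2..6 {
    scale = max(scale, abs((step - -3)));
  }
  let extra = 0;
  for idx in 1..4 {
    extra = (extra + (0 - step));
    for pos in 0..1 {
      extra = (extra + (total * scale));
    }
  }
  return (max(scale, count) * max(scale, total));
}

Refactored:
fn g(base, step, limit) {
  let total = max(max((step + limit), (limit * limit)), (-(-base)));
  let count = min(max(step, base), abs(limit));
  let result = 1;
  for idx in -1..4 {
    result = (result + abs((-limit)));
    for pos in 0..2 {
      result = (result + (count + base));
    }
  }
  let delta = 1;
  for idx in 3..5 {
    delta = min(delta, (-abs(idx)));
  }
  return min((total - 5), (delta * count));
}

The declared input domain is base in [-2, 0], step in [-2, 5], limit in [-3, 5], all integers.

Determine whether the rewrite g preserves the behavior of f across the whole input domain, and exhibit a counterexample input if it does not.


Take base=-2, step=-2, limit=-3.
f: count = -3; total = 0; ((((4 - base) - (step * count)) == (total * base)) && ((base - step) != max(7, limit))) -> true; count = -8; scale = 1; [idx=2]; scale = 1; [idx=3]; scale = 1; [idx=4]; scale = 1; [idx=5]; scale = 1; extra = 0; [idx=1]; extra = 2; [pos=0]; extra = 2; [idx=2]; extra = 4; [pos=0]; extra = 4; [idx=3]; extra = 6; [pos=0]; extra = 6; return 1
g: total = 9; count = -2; result = 1; [idx=-1]; result = 4; [pos=0]; result = 0; [pos=1]; result = -4; [idx=0]; result = -1; [pos=0]; result = -5; [pos=1]; result = -9; [idx=1]; result = -6; [pos=0]; result = -10; [pos=1]; result = -14; [idx=2]; result = -11; [pos=0]; result = -15; [pos=1]; result = -19; [idx=3]; result = -16; [pos=0]; result = -20; [pos=1]; result = -24; delta = 1; [idx=3]; delta = -3; [idx=4]; delta = -4; return 4
1 != 4, so the rewrite changes behavior.
verdict: not equivalent; witness: base=-2, step=-2, limit=-3


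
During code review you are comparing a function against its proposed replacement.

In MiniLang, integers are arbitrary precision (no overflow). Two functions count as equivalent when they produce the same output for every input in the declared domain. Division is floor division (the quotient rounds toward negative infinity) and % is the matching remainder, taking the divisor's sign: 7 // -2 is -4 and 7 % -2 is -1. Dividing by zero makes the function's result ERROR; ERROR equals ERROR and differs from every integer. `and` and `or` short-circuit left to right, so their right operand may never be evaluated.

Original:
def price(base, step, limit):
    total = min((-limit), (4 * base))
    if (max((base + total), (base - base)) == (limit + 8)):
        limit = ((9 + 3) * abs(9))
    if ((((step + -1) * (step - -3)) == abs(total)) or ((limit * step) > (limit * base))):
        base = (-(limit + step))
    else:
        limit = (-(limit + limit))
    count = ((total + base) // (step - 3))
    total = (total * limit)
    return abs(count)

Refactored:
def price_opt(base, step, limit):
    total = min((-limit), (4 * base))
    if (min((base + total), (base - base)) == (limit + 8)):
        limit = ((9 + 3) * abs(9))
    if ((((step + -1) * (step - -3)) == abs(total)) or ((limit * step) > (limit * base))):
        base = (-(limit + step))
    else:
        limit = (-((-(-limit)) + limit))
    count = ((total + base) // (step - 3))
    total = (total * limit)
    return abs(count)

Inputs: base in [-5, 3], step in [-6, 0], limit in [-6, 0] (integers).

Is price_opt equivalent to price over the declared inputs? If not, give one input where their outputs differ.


Consider the input base=2, step=-6, limit=-3.
price: total := 3 | (max((base + total), (base - base)) == (limit + 8)): true | limit := 108 | ((((step + -1) * (step - -3)) == abs(total)) or ((limit * step) > (limit * base))): false | limit := -216 | count := -1 | total := -648 | result 1
price_opt: total := 3 | (min((base + total), (base - base)) == (limit + 8)): false | ((((step + -1) * (step - -3)) == abs(total)) or ((limit * step) > (limit * base))): true | base := 9 | count := -2 | total := -9 | result 2
1 != 2, so the rewrite changes behavior.
verdict: not equivalent; witness: base=2, step=-6, limit=-3


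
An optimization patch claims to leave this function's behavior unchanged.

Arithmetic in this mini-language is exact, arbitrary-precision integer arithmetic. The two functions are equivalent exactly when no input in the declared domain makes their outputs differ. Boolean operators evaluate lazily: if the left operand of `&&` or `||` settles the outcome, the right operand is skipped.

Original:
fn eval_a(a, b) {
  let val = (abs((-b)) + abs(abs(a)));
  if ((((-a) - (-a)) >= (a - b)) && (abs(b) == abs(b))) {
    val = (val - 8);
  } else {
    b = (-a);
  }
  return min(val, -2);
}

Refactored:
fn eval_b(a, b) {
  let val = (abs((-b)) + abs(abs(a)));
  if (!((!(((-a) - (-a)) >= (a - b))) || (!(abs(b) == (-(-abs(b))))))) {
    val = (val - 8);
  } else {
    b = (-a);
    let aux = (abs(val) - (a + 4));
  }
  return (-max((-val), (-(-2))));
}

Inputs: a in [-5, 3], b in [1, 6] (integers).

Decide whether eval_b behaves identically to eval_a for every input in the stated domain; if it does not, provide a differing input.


Equivalent. The suspicious-looking change has no observable effect anywhere in the declared ranges.
Every one of the 54 inputs gives matching results.
Tracing a=0, b=1: eval_a: val becomes 1; next ((((-a) - (-a)) >= (a - b)) && (abs(b) == abs(b))) evaluates to true; next val becomes -7; next final value -7 | eval_b: val becomes 1; next (!((!(((-a) - (-a)) >= (a - b))) || (!(abs(b) == (-(-abs(b))))))) evaluates to true; next val becomes -7; next final value -7 — matching result -7.
verdict: equivalent


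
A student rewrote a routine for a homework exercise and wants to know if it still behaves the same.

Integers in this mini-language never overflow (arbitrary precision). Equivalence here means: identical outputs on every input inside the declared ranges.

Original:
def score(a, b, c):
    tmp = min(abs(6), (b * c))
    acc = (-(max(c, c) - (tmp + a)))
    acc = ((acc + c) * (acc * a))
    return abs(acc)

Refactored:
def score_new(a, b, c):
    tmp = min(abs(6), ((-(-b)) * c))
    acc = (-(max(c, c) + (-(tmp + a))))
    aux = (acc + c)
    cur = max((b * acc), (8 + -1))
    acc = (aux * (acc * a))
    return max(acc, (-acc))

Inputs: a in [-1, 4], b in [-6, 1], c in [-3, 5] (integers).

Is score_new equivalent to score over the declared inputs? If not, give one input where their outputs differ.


This is a faithful refactor — constant usage differs; also statement counts differ; also min/max/abs usage differs; also arithmetic usage differs; also local variable names differ, but the computed results match everywhere.
Spot check at a=3, b=-6, c=0 — score: tmp := 0 | acc := 3 | acc := 27 | result 27. score_new: tmp := 0 | acc := 3 | aux := 3 | cur := 7 | acc := 27 | result 27. Both give 27.
An exhaustive pass over the 432 declared inputs shows identical outputs.
verdict: equivalent


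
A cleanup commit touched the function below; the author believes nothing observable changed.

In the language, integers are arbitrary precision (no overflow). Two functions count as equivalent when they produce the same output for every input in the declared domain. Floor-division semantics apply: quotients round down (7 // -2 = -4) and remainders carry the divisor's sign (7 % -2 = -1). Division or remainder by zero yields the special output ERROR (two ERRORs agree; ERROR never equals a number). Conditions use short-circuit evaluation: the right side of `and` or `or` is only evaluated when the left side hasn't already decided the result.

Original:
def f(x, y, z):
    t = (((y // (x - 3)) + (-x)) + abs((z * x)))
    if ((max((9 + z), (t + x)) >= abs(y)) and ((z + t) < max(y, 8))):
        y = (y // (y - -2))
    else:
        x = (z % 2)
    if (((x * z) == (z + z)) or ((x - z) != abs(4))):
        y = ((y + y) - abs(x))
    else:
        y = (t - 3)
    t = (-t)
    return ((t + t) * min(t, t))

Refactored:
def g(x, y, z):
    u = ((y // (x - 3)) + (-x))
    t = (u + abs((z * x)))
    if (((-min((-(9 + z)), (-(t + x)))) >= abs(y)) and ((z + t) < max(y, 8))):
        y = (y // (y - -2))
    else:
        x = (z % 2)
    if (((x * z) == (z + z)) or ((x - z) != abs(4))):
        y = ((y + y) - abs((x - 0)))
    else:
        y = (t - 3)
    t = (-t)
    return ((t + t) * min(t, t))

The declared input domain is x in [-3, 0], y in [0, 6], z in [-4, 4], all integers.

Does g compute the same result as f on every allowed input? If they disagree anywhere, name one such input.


Comparing the listings, the differences include: arithmetic usage differs; and local variable names differ; and statement counts differ; and min/max/abs usage differs; and constant usage differs.
As a probe, take x=-1, y=0, z=4: f runs t becomes 5; next ((max((9 + z), (t + x)) >= abs(y)) and ((z + t) < max(y, 8))) evaluates to false; next x becomes 0; next (((x * z) == (z + z)) or ((x - z) != abs(4))) evaluates to true; next y becomes 0; next t becomes -5; next final value 50; g runs u becomes 1; next t becomes 5; next (((-min((-(9 + z)), (-(t + x)))) >= abs(y)) and ((z + t) < max(y, 8))) evaluates to false; next x becomes 0; next (((x * z) == (z + z)) or ((x - z) != abs(4))) evaluates to true; next y becomes 0; next t becomes -5; next final value 50; both end at 50.
Every one of the 252 inputs gives matching results.
verdict: equivalent


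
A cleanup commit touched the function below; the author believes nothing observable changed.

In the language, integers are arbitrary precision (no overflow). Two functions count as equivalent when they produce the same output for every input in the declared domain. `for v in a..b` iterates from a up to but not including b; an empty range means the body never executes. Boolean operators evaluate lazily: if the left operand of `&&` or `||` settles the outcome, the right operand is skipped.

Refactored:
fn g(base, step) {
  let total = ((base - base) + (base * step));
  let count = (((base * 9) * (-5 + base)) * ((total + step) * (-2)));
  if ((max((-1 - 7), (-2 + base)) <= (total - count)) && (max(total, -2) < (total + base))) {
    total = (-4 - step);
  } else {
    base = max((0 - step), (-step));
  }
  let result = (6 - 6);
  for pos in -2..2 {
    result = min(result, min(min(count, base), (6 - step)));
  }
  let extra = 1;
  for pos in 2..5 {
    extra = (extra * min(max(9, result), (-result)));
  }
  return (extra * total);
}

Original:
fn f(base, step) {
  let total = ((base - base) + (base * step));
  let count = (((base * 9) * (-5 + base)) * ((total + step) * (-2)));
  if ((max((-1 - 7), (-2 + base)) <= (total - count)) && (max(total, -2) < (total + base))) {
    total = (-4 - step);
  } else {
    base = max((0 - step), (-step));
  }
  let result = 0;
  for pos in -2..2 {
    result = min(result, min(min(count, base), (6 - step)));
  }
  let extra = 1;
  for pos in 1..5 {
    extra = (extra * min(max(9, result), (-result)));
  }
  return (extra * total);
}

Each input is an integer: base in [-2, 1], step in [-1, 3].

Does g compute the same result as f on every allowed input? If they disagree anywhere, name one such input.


Run the pair on base=-2, step=-1.
f: total becomes 2; next count becomes -252; next ((max((-1 - 7), (-2 + base)) <= (total - count)) && (max(total, -2) < (total + base))) evaluates to false; next base becomes 1; next result becomes 0; next at pos=-2:; next result becomes -252; next at pos=-1:; next result becomes -252; next at pos=0:; next result becomes -252; next at pos=1:; next result becomes -252; next extra becomes 1; next at pos=1:; next extra becomes 9; next at pos=2:; next extra becomes 81; next at pos=3:; next extra becomes 729; next at pos=4:; next extra becomes 6561; next final value 13122
g: total becomes 2; next count becomes -252; next ((max((-1 - 7), (-2 + base)) <= (total - count)) && (max(total, -2) < (total + base))) evaluates to false; next base becomes 1; next result becomes 0; next at pos=-2:; next result becomes -252; next at pos=-1:; next result becomes -252; next at pos=0:; next result becomes -252; next at pos=1:; next result becomes -252; next extra becomes 1; next at pos=2:; next extra becomes 9; next at pos=3:; next extra becomes 81; next at pos=4:; next extra becomes 729; next final value 1458
13122 and 1458 differ, so these are not the same function on this domain.
verdict: not equivalent; witness: base=-2, step=-1


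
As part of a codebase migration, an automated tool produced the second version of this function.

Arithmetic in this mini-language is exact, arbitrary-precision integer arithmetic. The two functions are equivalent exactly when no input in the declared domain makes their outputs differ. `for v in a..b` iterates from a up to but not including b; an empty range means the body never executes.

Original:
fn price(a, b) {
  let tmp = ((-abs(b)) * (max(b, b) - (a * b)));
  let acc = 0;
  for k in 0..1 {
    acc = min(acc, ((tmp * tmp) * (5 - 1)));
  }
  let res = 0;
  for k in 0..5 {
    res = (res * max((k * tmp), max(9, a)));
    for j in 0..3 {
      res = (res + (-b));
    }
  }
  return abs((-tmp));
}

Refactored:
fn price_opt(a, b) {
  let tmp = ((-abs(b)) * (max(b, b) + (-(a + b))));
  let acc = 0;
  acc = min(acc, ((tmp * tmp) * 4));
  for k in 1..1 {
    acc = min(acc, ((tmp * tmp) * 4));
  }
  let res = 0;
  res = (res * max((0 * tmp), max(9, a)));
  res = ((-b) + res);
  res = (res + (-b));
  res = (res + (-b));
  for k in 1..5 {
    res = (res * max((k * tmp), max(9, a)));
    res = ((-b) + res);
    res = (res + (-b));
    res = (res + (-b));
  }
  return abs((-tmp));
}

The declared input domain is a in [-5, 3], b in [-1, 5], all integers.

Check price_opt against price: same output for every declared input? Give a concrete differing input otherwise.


Run the pair on a=-5, b=-1.
price: tmp=6, then acc=0, then (k=0), then acc=0, then res=0, then (k=0), then res=0, then (j=0), then res=1, then (j=1), then res=2, then (j=2), then res=3, then (k=1), then res=27, then (j=0), then res=28, then (j=1), then res=29, then (j=2), then res=30, then (k=2), then res=360, then (j=0), then res=361, then (j=1), then res=362, then (j=2), then res=363, then (k=3), then res=6534, then (j=0), then res=6535, then (j=1), then res=6536, then (j=2), then res=6537, then (k=4), then res=156888, then (j=0), then res=156889, then (j=1), then res=156890, then (j=2), then res=156891, then returns 6
price_opt: tmp=-5, then acc=0, then acc=0, then the loop over k runs zero times, then res=0, then res=0, then res=1, then res=2, then res=3, then (k=1), then res=27, then res=28, then res=29, then res=30, then (k=2), then res=270, then res=271, then res=272, then res=273, then (k=3), then res=2457, then res=2458, then res=2459, then res=2460, then (k=4), then res=22140, then res=22141, then res=22142, then res=22143, then returns 5
6 != 5, so the rewrite changes behavior.
verdict: not equivalent; witness: a=-5, b=-1


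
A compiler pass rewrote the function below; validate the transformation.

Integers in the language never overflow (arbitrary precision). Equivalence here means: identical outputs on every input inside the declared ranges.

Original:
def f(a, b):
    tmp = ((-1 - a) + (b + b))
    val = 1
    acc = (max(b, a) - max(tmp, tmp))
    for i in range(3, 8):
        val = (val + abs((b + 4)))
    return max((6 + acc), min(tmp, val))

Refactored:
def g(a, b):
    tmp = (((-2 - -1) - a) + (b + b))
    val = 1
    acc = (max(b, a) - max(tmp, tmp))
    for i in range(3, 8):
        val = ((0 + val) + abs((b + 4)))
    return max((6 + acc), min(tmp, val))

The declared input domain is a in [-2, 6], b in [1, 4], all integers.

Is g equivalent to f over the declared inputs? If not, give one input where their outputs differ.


Reading the diff, among the changes: arithmetic usage differs; also constant usage differs.
As a probe, take a=6, b=2: f runs tmp becomes -3; next val becomes 1; next acc becomes 9; next at i=3:; next val becomes 7; next at i=4:; next val becomes 13; next at i=5:; next val becomes 19; next at i=6:; next val becomes 25; next at i=7:; next val becomes 31; next final value 15; g runs tmp becomes -3; next val becomes 1; next acc becomes 9; next at i=3:; next val becomes 7; next at i=4:; next val becomes 13; next at i=5:; next val becomes 19; next at i=6:; next val becomes 25; next at i=7:; next val becomes 31; next final value 15; both end at 15.
Every one of the 36 inputs gives matching results.
verdict: equivalent


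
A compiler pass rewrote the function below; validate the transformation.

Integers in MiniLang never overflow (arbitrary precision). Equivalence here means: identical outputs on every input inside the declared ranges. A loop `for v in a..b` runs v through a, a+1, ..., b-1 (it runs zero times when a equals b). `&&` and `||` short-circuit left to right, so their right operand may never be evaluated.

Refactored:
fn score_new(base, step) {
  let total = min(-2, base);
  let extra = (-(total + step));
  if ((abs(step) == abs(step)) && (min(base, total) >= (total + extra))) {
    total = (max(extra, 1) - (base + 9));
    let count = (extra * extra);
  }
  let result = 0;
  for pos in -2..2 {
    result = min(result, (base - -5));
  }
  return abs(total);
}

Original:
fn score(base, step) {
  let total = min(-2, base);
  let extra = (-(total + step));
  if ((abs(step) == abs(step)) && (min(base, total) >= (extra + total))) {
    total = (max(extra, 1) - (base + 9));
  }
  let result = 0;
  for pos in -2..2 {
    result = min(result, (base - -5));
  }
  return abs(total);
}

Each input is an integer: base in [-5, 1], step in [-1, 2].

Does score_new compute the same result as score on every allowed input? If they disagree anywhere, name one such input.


Behavior is preserved: although local variable names differ; and arithmetic usage differs; and statement counts differ, the outputs never diverge.
As a probe, take base=-2, step=2: score runs total := -2 | extra := 0 | ((abs(step) == abs(step)) && (min(base, total) >= (extra + total))): true | total := -6 | result := 0 | iter pos=-2: | result := 0 | iter pos=-1: | result := 0 | iter pos=0: | result := 0 | iter pos=1: | result := 0 | result 6; score_new runs total := -2 | extra := 0 | ((abs(step) == abs(step)) && (min(base, total) >= (total + extra))): true | total := -6 | count := 0 | result := 0 | iter pos=-2: | result := 0 | iter pos=-1: | result := 0 | iter pos=0: | result := 0 | iter pos=1: | result := 0 | result 6; both end at 6.
Sweeping the whole domain (28 inputs) finds no disagreement.
verdict: equivalent


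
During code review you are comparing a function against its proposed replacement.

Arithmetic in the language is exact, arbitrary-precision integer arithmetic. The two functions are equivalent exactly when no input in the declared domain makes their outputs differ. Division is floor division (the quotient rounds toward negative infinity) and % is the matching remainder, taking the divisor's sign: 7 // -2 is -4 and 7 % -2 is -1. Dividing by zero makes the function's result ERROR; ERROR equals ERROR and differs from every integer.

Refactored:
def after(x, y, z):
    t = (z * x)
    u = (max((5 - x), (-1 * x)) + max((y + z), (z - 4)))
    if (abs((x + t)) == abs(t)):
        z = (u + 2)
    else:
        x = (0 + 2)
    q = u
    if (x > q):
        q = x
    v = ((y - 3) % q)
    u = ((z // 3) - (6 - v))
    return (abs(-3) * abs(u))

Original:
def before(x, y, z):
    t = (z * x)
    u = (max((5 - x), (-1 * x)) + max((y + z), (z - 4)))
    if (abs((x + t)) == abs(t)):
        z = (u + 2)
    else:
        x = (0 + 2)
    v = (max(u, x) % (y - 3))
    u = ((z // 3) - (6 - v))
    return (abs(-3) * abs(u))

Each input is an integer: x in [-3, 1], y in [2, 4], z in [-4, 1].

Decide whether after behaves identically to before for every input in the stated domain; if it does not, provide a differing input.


There is a counterexample at x=-3, y=2, z=-4: 24 on one side, 9 on the other.
before: t := 12 | u := 6 | (abs((x + t)) == abs(t)): false | x := 2 | v := 0 | u := -8 | result 24
after: t := 12 | u := 6 | (abs((x + t)) == abs(t)): false | x := 2 | q := 6 | (x > q): false | v := 5 | u := -3 | result 9
verdict: not equivalent; witness: x=-3, y=2, z=-4


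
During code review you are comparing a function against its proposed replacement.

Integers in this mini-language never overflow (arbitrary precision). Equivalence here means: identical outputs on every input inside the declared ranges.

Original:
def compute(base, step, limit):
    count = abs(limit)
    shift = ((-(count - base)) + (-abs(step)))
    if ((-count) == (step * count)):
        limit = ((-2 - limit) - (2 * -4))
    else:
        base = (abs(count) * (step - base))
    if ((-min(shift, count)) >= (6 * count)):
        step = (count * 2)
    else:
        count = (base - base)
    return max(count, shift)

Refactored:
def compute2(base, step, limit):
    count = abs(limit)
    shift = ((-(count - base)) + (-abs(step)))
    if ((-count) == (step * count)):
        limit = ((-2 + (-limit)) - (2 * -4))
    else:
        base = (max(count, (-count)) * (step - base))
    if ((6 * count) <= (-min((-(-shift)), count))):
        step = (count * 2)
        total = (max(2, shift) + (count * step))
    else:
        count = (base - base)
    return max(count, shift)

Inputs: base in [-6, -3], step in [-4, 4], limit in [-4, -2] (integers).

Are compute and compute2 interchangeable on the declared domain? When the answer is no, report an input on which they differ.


Reading the diff, among the changes: statement counts differ, comparison usage differs, min/max/abs usage differs, constant usage differs, local variable names differ, arithmetic usage differs.
Spot check at base=-6, step=2, limit=-4 — compute: count := 4 | shift := -12 | ((-count) == (step * count)): false | base := 32 | ((-min(shift, count)) >= (6 * count)): false | count := 0 | result 0. compute2: count := 4 | shift := -12 | ((-count) == (step * count)): false | base := 32 | ((6 * count) <= (-min((-(-shift)), count))): false | count := 0 | result 0. Both give 0.
Checked all 108 inputs in the declared domain: the outputs agree on every one.
verdict: equivalent


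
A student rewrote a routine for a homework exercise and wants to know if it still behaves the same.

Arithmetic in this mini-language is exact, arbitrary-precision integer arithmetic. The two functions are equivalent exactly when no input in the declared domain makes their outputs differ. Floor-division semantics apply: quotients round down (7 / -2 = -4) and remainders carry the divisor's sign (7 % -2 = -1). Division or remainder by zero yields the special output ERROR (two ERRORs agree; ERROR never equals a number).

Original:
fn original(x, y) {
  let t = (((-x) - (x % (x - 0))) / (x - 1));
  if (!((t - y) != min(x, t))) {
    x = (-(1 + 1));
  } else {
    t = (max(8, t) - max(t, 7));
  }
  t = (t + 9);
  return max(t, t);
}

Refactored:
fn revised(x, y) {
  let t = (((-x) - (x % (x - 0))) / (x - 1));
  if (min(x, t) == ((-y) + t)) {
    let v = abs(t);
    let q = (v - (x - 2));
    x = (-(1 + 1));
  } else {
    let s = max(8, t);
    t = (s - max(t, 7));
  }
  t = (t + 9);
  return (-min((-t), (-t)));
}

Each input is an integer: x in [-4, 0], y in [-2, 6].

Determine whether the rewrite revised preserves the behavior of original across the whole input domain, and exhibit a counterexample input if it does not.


Equivalent — the differences include constant usage differs; also statement counts differ; also local variable names differ; also min/max/abs usage differs; also arithmetic usage differs; also boolean connective usage differs; also comparison usage differs, yet no declared input distinguishes the two.
Spot check at x=-4, y=3 — original: t := -1 | (!((t - y) != min(x, t))): true | x := -2 | t := 8 | result 8. revised: t := -1 | (min(x, t) == ((-y) + t)): true | v := 1 | q := 7 | x := -2 | t := 8 | result 8. Both give 8.
Checked all 45 inputs in the declared domain: the outputs agree on every one.
verdict: equivalent


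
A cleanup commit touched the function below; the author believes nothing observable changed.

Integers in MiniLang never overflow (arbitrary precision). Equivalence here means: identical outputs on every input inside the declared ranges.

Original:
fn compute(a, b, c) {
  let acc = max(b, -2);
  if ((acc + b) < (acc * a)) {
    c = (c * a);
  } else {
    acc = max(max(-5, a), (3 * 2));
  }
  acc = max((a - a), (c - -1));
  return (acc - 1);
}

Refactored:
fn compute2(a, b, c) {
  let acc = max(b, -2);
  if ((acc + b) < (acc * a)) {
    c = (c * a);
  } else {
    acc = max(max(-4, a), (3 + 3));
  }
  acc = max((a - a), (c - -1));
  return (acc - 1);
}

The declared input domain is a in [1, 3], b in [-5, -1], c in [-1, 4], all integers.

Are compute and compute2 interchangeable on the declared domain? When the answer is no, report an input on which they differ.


The suspicious edit (`-5` became `-4`) never changes the result for any input inside the declared domain; all 90 inputs agree.
verdict: equivalent


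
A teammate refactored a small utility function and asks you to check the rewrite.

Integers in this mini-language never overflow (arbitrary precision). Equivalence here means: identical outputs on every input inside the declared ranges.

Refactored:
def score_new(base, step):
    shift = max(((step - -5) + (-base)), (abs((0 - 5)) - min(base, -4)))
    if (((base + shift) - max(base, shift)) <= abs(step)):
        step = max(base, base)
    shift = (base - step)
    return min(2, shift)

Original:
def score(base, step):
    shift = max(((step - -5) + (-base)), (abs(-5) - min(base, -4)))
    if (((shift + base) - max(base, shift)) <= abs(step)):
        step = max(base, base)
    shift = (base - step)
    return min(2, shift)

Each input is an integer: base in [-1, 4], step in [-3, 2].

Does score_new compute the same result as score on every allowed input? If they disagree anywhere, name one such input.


Differences: constant usage differs; arithmetic usage differs — yet all 36 inputs agree.
verdict: equivalent


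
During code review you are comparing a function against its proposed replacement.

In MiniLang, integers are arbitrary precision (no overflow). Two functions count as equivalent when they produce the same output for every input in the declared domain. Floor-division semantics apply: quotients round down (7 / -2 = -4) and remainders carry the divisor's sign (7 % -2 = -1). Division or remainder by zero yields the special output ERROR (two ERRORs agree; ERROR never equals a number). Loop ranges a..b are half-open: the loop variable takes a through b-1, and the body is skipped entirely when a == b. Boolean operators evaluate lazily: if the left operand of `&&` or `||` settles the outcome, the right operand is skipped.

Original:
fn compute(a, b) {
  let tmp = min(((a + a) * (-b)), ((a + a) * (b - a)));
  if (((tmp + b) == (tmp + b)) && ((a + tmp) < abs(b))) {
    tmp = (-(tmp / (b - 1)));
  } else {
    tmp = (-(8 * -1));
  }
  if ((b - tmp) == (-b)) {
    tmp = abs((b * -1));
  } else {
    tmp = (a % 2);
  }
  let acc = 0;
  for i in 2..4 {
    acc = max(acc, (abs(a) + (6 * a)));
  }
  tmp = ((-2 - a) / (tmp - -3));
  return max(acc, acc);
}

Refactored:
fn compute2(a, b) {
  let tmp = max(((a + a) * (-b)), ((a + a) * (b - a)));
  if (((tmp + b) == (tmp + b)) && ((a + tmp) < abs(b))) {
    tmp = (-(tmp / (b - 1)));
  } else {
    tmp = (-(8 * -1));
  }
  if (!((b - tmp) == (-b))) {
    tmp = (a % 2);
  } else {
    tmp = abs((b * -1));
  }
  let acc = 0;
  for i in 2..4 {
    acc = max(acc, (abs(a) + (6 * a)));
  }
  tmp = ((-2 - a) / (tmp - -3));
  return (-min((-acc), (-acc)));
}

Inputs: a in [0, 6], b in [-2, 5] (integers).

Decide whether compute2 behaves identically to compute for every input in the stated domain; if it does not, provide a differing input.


At a=1, b=1: compute gives ERROR, compute2 gives 7.
verdict: not equivalent; witness: a=1, b=1


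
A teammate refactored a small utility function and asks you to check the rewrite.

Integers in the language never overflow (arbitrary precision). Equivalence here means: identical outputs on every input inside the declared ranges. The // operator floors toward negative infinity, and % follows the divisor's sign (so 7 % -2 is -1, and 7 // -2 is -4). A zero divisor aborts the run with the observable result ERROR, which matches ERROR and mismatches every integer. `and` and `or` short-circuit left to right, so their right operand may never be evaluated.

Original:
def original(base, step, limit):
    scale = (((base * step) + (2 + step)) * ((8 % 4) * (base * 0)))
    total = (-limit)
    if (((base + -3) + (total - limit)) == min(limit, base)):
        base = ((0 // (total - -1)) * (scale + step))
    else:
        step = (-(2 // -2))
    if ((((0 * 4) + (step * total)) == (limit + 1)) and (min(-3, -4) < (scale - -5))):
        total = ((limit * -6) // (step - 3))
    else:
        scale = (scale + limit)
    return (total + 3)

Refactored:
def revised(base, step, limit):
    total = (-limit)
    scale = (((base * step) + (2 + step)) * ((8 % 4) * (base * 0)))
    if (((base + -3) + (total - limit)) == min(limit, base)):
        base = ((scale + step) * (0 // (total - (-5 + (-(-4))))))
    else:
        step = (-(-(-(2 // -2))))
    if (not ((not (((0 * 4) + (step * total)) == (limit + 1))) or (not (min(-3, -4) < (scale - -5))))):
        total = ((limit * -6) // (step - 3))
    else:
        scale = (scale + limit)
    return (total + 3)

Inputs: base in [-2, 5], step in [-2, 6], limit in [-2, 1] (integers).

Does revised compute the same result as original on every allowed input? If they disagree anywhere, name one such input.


Changes here: constant usage differs; and arithmetic usage differs; and boolean connective usage differs; the full 288-point sweep finds no disagreement.
verdict: equivalent
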